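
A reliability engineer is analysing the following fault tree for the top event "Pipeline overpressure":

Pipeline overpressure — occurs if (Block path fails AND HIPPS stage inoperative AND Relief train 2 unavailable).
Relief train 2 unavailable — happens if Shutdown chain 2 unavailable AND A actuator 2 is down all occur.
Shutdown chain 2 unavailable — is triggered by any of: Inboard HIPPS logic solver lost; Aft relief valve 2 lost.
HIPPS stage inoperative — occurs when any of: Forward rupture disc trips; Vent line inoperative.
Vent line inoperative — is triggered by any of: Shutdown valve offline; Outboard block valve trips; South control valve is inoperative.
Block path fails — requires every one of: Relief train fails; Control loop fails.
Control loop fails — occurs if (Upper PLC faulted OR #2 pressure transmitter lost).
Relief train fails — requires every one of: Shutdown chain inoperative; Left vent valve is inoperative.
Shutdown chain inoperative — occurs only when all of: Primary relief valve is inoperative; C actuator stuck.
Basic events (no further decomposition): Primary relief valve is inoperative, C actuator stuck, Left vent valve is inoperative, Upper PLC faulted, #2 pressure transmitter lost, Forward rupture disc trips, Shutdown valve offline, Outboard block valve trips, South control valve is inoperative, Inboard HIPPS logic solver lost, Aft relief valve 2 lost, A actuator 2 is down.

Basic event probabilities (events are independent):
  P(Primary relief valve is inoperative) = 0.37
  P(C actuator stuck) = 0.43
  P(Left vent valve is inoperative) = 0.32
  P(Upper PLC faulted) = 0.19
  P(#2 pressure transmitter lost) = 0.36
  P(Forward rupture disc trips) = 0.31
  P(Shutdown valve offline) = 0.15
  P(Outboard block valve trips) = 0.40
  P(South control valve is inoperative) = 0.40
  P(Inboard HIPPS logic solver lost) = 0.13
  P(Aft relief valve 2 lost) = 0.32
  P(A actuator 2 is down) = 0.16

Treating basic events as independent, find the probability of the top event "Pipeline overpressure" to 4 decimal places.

P(Shutdown chain inoperative) [AND] = 0.37 × 0.43 = 0.159100
P(Relief train fails) [AND] = 0.159100 × 0.32 = 0.050912
P(Control loop fails) [OR] = 1 − (1−0.19) × (1−0.36) = 0.481600
P(Block path fails) [AND] = 0.050912 × 0.481600 = 0.024519
P(Vent line inoperative) [OR] = 1 − (1−0.15) × (1−0.40) × (1−0.40) = 0.694000
P(HIPPS stage inoperative) [OR] = 1 − (1−0.31) × (1−0.694000) = 0.788860
P(Shutdown chain 2 unavailable) [OR] = 1 − (1−0.13) × (1−0.32) = 0.408400
P(Relief train 2 unavailable) [AND] = 0.408400 × 0.16 = 0.065344
P(Pipeline overpressure) [AND] = 0.024519 × 0.788860 × 0.065344 = 0.001264
Rounded to 4 decimal places: P(Pipeline overpressure) ≈ 0.0013.

0.0013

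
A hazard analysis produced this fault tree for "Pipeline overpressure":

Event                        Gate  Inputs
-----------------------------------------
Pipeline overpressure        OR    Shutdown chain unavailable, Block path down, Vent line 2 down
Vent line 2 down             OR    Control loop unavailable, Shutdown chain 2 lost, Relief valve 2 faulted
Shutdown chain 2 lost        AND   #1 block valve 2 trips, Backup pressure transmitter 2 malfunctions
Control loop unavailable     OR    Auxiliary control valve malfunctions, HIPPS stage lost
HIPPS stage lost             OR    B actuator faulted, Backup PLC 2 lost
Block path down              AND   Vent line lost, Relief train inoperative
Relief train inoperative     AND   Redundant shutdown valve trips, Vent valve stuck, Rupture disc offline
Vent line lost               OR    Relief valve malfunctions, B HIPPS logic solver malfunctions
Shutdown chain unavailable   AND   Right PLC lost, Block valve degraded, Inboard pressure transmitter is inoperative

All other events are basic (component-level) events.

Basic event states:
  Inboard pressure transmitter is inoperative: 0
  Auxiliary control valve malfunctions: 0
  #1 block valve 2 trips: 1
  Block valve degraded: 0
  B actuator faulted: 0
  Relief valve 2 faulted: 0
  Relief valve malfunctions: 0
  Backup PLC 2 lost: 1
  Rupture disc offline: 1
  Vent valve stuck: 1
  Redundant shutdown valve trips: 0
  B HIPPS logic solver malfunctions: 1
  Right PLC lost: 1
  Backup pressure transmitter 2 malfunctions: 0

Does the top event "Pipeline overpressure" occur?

Yes

Shutdown chain unavailable [AND]: Right PLC lost=occurs, Block valve degraded=not, Inboard pressure transmitter is inoperative=not → not all inputs occur → does not occur.
Vent line lost [OR]: Relief valve malfunctions=not, B HIPPS logic solver malfunctions=occurs → at least one input occurs → occurs.
Relief train inoperative [AND]: Redundant shutdown valve trips=not, Vent valve stuck=occurs, Rupture disc offline=occurs → not all inputs occur → does not occur.
Block path down [AND]: Vent line lost=occurs, Relief train inoperative=not → not all inputs occur → does not occur.
HIPPS stage lost [OR]: B actuator faulted=not, Backup PLC 2 lost=occurs → at least one input occurs → occurs.
Control loop unavailable [OR]: Auxiliary control valve malfunctions=not, HIPPS stage lost=occurs → at least one input occurs → occurs.
Shutdown chain 2 lost [AND]: #1 block valve 2 trips=occurs, Backup pressure transmitter 2 malfunctions=not → not all inputs occur → does not occur.
Vent line 2 down [OR]: Control loop unavailable=occurs, Shutdown chain 2 lost=not, Relief valve 2 faulted=not → at least one input occurs → occurs.
Pipeline overpressure [OR]: Shutdown chain unavailable=not, Block path down=not, Vent line 2 down=occurs → at least one input occurs → occurs.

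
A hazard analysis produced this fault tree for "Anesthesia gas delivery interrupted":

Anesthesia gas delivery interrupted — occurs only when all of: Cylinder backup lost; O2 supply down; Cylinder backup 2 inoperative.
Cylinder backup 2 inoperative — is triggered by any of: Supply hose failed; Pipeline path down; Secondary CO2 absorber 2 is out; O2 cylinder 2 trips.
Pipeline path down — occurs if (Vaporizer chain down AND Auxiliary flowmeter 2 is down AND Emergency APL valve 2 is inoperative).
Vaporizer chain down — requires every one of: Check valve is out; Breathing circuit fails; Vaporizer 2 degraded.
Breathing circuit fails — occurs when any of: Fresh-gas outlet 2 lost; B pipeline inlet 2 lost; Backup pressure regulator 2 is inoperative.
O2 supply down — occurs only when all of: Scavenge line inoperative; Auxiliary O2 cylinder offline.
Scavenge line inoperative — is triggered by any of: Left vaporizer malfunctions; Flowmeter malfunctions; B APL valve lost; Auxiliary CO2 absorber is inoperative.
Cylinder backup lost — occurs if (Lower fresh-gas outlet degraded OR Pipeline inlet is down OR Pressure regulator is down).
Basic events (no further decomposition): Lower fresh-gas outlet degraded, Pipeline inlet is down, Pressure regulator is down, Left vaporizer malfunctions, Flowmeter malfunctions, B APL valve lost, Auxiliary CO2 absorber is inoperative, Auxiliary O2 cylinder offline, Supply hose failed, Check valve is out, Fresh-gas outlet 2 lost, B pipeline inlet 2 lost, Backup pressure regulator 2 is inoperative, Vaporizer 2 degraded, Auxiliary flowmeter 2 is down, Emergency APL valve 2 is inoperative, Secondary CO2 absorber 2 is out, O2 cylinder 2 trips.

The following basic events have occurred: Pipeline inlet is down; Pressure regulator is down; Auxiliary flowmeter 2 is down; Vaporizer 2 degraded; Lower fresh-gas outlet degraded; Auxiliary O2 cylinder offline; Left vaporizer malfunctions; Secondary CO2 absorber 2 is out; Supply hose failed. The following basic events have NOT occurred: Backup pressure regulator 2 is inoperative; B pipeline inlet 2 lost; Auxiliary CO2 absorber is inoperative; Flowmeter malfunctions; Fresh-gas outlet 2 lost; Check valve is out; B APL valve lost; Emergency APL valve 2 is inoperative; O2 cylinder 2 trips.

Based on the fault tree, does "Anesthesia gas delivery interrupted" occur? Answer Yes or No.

Yes

Cylinder backup lost [OR]: Lower fresh-gas outlet degraded=occurs, Pipeline inlet is down=occurs, Pressure regulator is down=occurs → at least one input occurs → occurs.
Scavenge line inoperative [OR]: Left vaporizer malfunctions=occurs, Flowmeter malfunctions=not, B APL valve lost=not, Auxiliary CO2 absorber is inoperative=not → at least one input occurs → occurs.
O2 supply down [AND]: Scavenge line inoperative=occurs, Auxiliary O2 cylinder offline=occurs → all inputs occur → occurs.
Breathing circuit fails [OR]: Fresh-gas outlet 2 lost=not, B pipeline inlet 2 lost=not, Backup pressure regulator 2 is inoperative=not → no input occurs → does not occur.
Vaporizer chain down [AND]: Check valve is out=not, Breathing circuit fails=not, Vaporizer 2 degraded=occurs → not all inputs occur → does not occur.
Pipeline path down [AND]: Vaporizer chain down=not, Auxiliary flowmeter 2 is down=occurs, Emergency APL valve 2 is inoperative=not → not all inputs occur → does not occur.
Cylinder backup 2 inoperative [OR]: Supply hose failed=occurs, Pipeline path down=not, Secondary CO2 absorber 2 is out=occurs, O2 cylinder 2 trips=not → at least one input occurs → occurs.
Anesthesia gas delivery interrupted [AND]: Cylinder backup lost=occurs, O2 supply down=occurs, Cylinder backup 2 inoperative=occurs → all inputs occur → occurs.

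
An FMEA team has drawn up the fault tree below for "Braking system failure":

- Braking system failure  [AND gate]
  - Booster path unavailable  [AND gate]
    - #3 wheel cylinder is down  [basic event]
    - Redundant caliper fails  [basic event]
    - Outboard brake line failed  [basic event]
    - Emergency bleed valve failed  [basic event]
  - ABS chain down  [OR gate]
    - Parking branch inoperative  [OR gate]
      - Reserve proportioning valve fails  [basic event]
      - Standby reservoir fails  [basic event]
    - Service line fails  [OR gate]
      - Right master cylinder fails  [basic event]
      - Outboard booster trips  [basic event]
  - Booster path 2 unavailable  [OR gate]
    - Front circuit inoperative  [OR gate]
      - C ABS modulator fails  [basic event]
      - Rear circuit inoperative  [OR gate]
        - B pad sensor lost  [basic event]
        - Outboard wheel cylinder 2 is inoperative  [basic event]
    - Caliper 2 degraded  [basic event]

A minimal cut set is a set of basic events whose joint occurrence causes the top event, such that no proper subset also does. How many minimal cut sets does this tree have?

16

Booster path unavailable [AND]: one cut set from each child combined → 1 × 1 × 1 × 1 = 1 cut set(s).
Parking branch inoperative [OR]: union of children's cut sets → 2 cut set(s).
Service line fails [OR]: union of children's cut sets → 2 cut set(s).
ABS chain down [OR]: union of children's cut sets → 4 cut set(s).
Rear circuit inoperative [OR]: union of children's cut sets → 2 cut set(s).
Front circuit inoperative [OR]: union of children's cut sets → 3 cut set(s).
Booster path 2 unavailable [OR]: union of children's cut sets → 4 cut set(s).
Braking system failure [AND]: one cut set from each child combined → 1 × 4 × 4 = 16 cut set(s).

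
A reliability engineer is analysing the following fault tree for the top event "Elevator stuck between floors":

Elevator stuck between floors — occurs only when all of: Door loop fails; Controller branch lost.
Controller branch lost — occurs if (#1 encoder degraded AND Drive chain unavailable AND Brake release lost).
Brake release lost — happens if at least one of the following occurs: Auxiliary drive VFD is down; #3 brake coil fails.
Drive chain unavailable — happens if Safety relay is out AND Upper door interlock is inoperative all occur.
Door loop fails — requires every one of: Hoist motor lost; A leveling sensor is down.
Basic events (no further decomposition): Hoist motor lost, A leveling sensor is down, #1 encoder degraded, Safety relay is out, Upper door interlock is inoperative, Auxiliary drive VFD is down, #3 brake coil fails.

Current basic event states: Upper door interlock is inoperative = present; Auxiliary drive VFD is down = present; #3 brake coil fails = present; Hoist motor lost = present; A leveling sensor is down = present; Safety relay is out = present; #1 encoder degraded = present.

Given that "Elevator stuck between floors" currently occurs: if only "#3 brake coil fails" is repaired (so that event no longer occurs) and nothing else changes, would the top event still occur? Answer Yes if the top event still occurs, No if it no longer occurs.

Yes

Counterfactual: set "#3 brake coil fails" to not occurred.
Door loop fails [AND]: Hoist motor lost=occurs, A leveling sensor is down=occurs → all inputs occur → occurs.
Drive chain unavailable [AND]: Safety relay is out=occurs, Upper door interlock is inoperative=occurs → all inputs occur → occurs.
Brake release lost [OR]: Auxiliary drive VFD is down=occurs, #3 brake coil fails=not → at least one input occurs → occurs.
Controller branch lost [AND]: #1 encoder degraded=occurs, Drive chain unavailable=occurs, Brake release lost=occurs → all inputs occur → occurs.
Elevator stuck between floors [AND]: Door loop fails=occurs, Controller branch lost=occurs → all inputs occur → occurs.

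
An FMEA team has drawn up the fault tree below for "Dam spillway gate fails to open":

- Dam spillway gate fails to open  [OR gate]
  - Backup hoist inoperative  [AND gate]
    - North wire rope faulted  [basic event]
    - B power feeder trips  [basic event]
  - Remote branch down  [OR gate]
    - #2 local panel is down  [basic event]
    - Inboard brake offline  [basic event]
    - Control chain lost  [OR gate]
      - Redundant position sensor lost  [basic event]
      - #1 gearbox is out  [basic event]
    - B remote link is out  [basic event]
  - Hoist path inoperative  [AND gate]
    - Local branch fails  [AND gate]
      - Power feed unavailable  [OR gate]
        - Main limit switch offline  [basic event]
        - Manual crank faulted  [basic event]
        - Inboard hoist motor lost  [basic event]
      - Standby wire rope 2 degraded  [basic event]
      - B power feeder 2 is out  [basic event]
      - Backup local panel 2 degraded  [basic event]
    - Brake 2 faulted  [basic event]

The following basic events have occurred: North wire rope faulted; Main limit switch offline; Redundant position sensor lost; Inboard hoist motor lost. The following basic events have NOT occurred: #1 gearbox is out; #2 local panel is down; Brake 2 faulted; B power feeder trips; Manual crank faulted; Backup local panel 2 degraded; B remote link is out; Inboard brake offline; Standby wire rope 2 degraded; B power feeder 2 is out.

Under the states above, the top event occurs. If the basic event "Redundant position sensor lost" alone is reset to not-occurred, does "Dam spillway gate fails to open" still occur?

No

Counterfactual: set "Redundant position sensor lost" to not occurred.
Backup hoist inoperative [AND]: North wire rope faulted=occurs, B power feeder trips=not → not all inputs occur → does not occur.
Control chain lost [OR]: Redundant position sensor lost=not, #1 gearbox is out=not → no input occurs → does not occur.
Remote branch down [OR]: #2 local panel is down=not, Inboard brake offline=not, Control chain lost=not, B remote link is out=not → no input occurs → does not occur.
Power feed unavailable [OR]: Main limit switch offline=occurs, Manual crank faulted=not, Inboard hoist motor lost=occurs → at least one input occurs → occurs.
Local branch fails [AND]: Power feed unavailable=occurs, Standby wire rope 2 degraded=not, B power feeder 2 is out=not, Backup local panel 2 degraded=not → not all inputs occur → does not occur.
Hoist path inoperative [AND]: Local branch fails=not, Brake 2 faulted=not → not all inputs occur → does not occur.
Dam spillway gate fails to open [OR]: Backup hoist inoperative=not, Remote branch down=not, Hoist path inoperative=not → no input occurs → does not occur.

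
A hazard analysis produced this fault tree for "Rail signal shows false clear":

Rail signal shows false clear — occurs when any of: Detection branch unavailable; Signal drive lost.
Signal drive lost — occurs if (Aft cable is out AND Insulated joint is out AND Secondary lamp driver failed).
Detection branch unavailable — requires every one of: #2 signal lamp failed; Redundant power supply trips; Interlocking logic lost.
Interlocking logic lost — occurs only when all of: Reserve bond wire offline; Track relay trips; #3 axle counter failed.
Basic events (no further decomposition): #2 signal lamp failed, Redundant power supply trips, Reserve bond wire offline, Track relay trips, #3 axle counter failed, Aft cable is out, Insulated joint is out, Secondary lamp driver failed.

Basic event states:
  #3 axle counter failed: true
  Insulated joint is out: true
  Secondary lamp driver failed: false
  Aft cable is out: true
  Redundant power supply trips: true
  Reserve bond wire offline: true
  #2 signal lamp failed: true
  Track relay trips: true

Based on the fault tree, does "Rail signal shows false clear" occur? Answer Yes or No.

Interlocking logic lost [AND]: Reserve bond wire offline=occurs, Track relay trips=occurs, #3 axle counter failed=occurs → all inputs occur → occurs.
Detection branch unavailable [AND]: #2 signal lamp failed=occurs, Redundant power supply trips=occurs, Interlocking logic lost=occurs → all inputs occur → occurs.
Signal drive lost [AND]: Aft cable is out=occurs, Insulated joint is out=occurs, Secondary lamp driver failed=not → not all inputs occur → does not occur.
Rail signal shows false clear [OR]: Detection branch unavailable=occurs, Signal drive lost=not → at least one input occurs → occurs.

Yes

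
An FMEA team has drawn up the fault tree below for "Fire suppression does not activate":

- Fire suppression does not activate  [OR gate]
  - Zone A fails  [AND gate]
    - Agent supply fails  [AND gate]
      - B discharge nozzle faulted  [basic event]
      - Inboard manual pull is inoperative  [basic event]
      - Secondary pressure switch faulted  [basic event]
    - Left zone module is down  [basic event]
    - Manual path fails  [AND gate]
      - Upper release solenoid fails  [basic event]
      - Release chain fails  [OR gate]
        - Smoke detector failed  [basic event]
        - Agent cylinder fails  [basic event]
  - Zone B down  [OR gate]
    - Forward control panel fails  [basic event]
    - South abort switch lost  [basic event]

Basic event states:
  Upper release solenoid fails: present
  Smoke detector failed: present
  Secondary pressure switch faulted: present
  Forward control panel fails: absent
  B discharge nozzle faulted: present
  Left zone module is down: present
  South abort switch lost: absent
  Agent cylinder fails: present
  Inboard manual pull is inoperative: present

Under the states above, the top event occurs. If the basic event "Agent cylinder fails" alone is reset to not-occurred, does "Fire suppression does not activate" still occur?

Yes

Counterfactual: set "Agent cylinder fails" to not occurred.
Agent supply fails [AND]: B discharge nozzle faulted=occurs, Inboard manual pull is inoperative=occurs, Secondary pressure switch faulted=occurs → all inputs occur → occurs.
Release chain fails [OR]: Smoke detector failed=occurs, Agent cylinder fails=not → at least one input occurs → occurs.
Manual path fails [AND]: Upper release solenoid fails=occurs, Release chain fails=occurs → all inputs occur → occurs.
Zone A fails [AND]: Agent supply fails=occurs, Left zone module is down=occurs, Manual path fails=occurs → all inputs occur → occurs.
Zone B down [OR]: Forward control panel fails=not, South abort switch lost=not → no input occurs → does not occur.
Fire suppression does not activate [OR]: Zone A fails=occurs, Zone B down=not → at least one input occurs → occurs.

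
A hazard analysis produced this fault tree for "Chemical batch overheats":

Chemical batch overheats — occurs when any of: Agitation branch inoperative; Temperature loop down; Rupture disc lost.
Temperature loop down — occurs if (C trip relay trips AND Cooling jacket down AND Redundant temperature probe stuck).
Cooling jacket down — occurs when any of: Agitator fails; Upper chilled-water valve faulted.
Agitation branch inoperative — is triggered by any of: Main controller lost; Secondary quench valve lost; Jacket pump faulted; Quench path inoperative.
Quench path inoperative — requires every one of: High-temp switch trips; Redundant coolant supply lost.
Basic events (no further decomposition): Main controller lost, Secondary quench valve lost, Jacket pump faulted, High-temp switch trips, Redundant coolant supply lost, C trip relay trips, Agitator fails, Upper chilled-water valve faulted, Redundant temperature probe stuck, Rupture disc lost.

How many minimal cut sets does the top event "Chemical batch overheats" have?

Quench path inoperative [AND]: one cut set from each child combined → 1 × 1 = 1 cut set(s).
Agitation branch inoperative [OR]: union of children's cut sets → 4 cut set(s).
Cooling jacket down [OR]: union of children's cut sets → 2 cut set(s).
Temperature loop down [AND]: one cut set from each child combined → 1 × 2 × 1 = 2 cut set(s).
Chemical batch overheats [OR]: union of children's cut sets → 7 cut set(s).
Minimal cut sets: {Main controller lost}; {Secondary quench valve lost}; {Jacket pump faulted}; {High-temp switch trips, Redundant coolant supply lost}; {Agitator fails, C trip relay trips, Redundant temperature probe stuck}; {C trip relay trips, Redundant temperature probe stuck, Upper chilled-water valve faulted}; {Rupture disc lost}.

7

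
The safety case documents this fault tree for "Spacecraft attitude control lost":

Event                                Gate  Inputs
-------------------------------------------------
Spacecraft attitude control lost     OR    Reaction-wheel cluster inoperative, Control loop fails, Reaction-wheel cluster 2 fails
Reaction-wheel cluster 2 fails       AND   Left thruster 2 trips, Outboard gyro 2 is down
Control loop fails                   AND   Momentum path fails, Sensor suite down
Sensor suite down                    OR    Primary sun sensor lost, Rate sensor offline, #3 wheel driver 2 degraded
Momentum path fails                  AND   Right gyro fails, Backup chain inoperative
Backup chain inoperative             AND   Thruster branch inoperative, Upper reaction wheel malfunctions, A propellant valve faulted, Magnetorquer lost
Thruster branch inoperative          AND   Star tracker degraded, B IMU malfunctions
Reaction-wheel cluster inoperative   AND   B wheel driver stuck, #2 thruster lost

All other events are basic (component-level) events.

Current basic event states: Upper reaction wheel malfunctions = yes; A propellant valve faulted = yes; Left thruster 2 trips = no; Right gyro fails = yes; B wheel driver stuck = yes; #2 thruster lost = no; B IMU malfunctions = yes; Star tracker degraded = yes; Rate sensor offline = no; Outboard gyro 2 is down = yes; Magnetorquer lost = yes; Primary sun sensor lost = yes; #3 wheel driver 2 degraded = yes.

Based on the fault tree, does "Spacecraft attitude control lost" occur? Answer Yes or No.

Reaction-wheel cluster inoperative [AND]: B wheel driver stuck=occurs, #2 thruster lost=not → not all inputs occur → does not occur.
Thruster branch inoperative [AND]: Star tracker degraded=occurs, B IMU malfunctions=occurs → all inputs occur → occurs.
Backup chain inoperative [AND]: Thruster branch inoperative=occurs, Upper reaction wheel malfunctions=occurs, A propellant valve faulted=occurs, Magnetorquer lost=occurs → all inputs occur → occurs.
Momentum path fails [AND]: Right gyro fails=occurs, Backup chain inoperative=occurs → all inputs occur → occurs.
Sensor suite down [OR]: Primary sun sensor lost=occurs, Rate sensor offline=not, #3 wheel driver 2 degraded=occurs → at least one input occurs → occurs.
Control loop fails [AND]: Momentum path fails=occurs, Sensor suite down=occurs → all inputs occur → occurs.
Reaction-wheel cluster 2 fails [AND]: Left thruster 2 trips=not, Outboard gyro 2 is down=occurs → not all inputs occur → does not occur.
Spacecraft attitude control lost [OR]: Reaction-wheel cluster inoperative=not, Control loop fails=occurs, Reaction-wheel cluster 2 fails=not → at least one input occurs → occurs.

Yes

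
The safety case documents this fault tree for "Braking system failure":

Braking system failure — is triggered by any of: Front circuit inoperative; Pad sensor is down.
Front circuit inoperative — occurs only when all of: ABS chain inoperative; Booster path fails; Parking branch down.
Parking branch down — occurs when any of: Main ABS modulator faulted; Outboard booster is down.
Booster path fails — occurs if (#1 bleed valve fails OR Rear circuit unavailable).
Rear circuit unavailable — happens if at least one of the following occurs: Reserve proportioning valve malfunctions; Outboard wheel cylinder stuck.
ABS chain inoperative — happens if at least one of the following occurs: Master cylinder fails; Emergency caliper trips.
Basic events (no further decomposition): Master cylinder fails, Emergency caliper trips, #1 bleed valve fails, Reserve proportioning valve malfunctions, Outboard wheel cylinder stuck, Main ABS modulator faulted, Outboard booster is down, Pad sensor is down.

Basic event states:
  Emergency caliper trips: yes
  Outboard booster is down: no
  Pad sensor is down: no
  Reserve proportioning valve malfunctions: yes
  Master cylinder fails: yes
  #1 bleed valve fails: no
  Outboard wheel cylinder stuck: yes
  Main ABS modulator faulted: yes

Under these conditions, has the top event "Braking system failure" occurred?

ABS chain inoperative [OR]: Master cylinder fails=occurs, Emergency caliper trips=occurs → at least one input occurs → occurs.
Rear circuit unavailable [OR]: Reserve proportioning valve malfunctions=occurs, Outboard wheel cylinder stuck=occurs → at least one input occurs → occurs.
Booster path fails [OR]: #1 bleed valve fails=not, Rear circuit unavailable=occurs → at least one input occurs → occurs.
Parking branch down [OR]: Main ABS modulator faulted=occurs, Outboard booster is down=not → at least one input occurs → occurs.
Front circuit inoperative [AND]: ABS chain inoperative=occurs, Booster path fails=occurs, Parking branch down=occurs → all inputs occur → occurs.
Braking system failure [OR]: Front circuit inoperative=occurs, Pad sensor is down=not → at least one input occurs → occurs.

Yes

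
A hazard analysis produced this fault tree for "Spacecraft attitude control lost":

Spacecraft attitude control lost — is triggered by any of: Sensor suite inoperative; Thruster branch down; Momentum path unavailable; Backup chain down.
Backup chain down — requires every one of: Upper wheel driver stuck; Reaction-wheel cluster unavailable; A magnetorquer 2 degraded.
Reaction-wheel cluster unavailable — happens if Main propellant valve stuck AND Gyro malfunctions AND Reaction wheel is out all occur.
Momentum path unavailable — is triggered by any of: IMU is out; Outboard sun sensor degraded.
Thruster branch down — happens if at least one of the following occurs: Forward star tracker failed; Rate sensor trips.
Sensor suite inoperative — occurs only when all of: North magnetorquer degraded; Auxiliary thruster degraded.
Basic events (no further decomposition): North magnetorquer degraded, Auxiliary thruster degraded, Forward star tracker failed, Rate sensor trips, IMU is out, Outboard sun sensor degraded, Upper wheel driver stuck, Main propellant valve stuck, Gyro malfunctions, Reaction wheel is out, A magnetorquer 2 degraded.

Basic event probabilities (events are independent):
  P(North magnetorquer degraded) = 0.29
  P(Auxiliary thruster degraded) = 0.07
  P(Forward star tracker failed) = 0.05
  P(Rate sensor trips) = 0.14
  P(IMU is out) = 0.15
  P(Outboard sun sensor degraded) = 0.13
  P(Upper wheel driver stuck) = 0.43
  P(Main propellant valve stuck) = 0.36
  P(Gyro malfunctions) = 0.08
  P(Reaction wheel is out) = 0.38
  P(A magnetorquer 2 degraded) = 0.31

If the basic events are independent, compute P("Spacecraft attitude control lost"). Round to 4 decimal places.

0.4090

P(Sensor suite inoperative) [AND] = 0.29 × 0.07 = 0.020300
P(Thruster branch down) [OR] = 1 − (1−0.05) × (1−0.14) = 0.183000
P(Momentum path unavailable) [OR] = 1 − (1−0.15) × (1−0.13) = 0.260500
P(Reaction-wheel cluster unavailable) [AND] = 0.36 × 0.08 × 0.38 = 0.010944
P(Backup chain down) [AND] = 0.43 × 0.010944 × 0.31 = 0.001459
P(Spacecraft attitude control lost) [OR] = 1 − (1−0.020300) × (1−0.183000) × (1−0.260500) × (1−0.001459) = 0.408957
Rounded to 4 decimal places: P(Spacecraft attitude control lost) ≈ 0.4090.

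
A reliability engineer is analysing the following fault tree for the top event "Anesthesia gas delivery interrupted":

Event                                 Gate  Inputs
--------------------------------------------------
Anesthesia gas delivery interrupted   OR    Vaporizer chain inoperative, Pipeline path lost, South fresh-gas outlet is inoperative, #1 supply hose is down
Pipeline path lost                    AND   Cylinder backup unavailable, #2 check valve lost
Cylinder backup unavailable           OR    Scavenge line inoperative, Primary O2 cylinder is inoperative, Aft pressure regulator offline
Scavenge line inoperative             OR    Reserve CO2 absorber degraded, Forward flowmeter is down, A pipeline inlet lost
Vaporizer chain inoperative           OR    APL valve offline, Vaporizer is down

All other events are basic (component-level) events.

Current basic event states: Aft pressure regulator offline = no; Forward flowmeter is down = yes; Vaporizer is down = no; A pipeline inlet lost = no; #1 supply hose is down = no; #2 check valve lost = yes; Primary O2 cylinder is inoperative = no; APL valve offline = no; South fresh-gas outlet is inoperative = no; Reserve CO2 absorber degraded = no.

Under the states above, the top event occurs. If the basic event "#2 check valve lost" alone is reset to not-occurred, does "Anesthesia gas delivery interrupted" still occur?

No

Counterfactual: set "#2 check valve lost" to not occurred.
Vaporizer chain inoperative [OR]: APL valve offline=not, Vaporizer is down=not → no input occurs → does not occur.
Scavenge line inoperative [OR]: Reserve CO2 absorber degraded=not, Forward flowmeter is down=occurs, A pipeline inlet lost=not → at least one input occurs → occurs.
Cylinder backup unavailable [OR]: Scavenge line inoperative=occurs, Primary O2 cylinder is inoperative=not, Aft pressure regulator offline=not → at least one input occurs → occurs.
Pipeline path lost [AND]: Cylinder backup unavailable=occurs, #2 check valve lost=not → not all inputs occur → does not occur.
Anesthesia gas delivery interrupted [OR]: Vaporizer chain inoperative=not, Pipeline path lost=not, South fresh-gas outlet is inoperative=not, #1 supply hose is down=not → no input occurs → does not occur.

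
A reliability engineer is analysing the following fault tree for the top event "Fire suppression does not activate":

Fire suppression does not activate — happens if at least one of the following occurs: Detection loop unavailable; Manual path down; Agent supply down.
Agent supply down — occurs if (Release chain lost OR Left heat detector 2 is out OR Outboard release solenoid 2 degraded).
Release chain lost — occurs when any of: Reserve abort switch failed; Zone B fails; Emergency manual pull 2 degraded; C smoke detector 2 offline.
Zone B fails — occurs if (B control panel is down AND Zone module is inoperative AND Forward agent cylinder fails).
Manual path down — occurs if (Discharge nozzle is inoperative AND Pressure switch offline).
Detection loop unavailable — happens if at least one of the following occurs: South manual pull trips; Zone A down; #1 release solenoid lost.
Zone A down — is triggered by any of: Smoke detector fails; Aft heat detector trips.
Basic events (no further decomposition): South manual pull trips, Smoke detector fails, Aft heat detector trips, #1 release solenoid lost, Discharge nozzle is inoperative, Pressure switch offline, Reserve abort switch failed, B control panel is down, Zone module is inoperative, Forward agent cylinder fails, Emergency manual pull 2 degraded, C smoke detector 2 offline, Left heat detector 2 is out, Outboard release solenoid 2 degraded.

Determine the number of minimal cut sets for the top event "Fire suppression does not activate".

11

Zone A down [OR]: union of children's cut sets → 2 cut set(s).
Detection loop unavailable [OR]: union of children's cut sets → 4 cut set(s).
Manual path down [AND]: one cut set from each child combined → 1 × 1 = 1 cut set(s).
Zone B fails [AND]: one cut set from each child combined → 1 × 1 × 1 = 1 cut set(s).
Release chain lost [OR]: union of children's cut sets → 4 cut set(s).
Agent supply down [OR]: union of children's cut sets → 6 cut set(s).
Fire suppression does not activate [OR]: union of children's cut sets → 11 cut set(s).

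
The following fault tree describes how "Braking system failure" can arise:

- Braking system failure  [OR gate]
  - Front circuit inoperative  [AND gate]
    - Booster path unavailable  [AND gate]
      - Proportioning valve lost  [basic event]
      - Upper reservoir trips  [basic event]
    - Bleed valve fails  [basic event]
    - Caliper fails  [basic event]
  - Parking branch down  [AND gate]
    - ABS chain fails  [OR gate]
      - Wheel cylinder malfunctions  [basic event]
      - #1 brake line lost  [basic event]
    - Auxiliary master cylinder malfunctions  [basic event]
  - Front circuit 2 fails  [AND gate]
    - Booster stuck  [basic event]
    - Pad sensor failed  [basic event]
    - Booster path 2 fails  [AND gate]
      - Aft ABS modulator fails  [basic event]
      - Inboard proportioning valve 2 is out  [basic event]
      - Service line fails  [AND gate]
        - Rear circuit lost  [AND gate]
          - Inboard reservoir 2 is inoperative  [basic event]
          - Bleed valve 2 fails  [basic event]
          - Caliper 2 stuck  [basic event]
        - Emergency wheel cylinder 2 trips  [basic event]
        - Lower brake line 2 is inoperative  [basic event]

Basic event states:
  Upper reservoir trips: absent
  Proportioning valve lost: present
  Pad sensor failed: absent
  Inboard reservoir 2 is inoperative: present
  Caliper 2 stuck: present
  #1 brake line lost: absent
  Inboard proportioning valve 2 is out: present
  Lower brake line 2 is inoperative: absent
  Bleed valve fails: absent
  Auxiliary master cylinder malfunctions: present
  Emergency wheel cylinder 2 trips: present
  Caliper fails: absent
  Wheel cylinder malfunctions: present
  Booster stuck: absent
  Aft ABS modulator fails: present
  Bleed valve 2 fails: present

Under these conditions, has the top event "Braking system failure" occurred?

Yes

Booster path unavailable [AND]: Proportioning valve lost=occurs, Upper reservoir trips=not → not all inputs occur → does not occur.
Front circuit inoperative [AND]: Booster path unavailable=not, Bleed valve fails=not, Caliper fails=not → not all inputs occur → does not occur.
ABS chain fails [OR]: Wheel cylinder malfunctions=occurs, #1 brake line lost=not → at least one input occurs → occurs.
Parking branch down [AND]: ABS chain fails=occurs, Auxiliary master cylinder malfunctions=occurs → all inputs occur → occurs.
Rear circuit lost [AND]: Inboard reservoir 2 is inoperative=occurs, Bleed valve 2 fails=occurs, Caliper 2 stuck=occurs → all inputs occur → occurs.
Service line fails [AND]: Rear circuit lost=occurs, Emergency wheel cylinder 2 trips=occurs, Lower brake line 2 is inoperative=not → not all inputs occur → does not occur.
Booster path 2 fails [AND]: Aft ABS modulator fails=occurs, Inboard proportioning valve 2 is out=occurs, Service line fails=not → not all inputs occur → does not occur.
Front circuit 2 fails [AND]: Booster stuck=not, Pad sensor failed=not, Booster path 2 fails=not → not all inputs occur → does not occur.
Braking system failure [OR]: Front circuit inoperative=not, Parking branch down=occurs, Front circuit 2 fails=not → at least one input occurs → occurs.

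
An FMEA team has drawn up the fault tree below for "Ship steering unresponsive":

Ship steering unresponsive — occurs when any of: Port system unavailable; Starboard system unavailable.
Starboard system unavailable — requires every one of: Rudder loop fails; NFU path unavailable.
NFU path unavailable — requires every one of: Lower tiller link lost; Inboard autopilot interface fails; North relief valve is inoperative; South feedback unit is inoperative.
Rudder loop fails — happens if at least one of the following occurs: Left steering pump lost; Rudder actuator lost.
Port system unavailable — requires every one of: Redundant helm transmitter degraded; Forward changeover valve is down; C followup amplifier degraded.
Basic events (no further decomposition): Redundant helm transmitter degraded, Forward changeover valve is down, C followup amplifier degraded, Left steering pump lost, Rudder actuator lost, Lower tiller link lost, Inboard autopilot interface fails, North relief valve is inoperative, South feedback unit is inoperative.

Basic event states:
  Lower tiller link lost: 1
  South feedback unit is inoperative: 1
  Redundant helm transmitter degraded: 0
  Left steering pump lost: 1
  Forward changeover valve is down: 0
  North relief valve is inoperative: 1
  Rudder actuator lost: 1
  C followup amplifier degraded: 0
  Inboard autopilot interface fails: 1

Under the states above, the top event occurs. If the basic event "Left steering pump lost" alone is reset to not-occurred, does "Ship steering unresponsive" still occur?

Yes

Counterfactual: set "Left steering pump lost" to not occurred.
Port system unavailable [AND]: Redundant helm transmitter degraded=not, Forward changeover valve is down=not, C followup amplifier degraded=not → not all inputs occur → does not occur.
Rudder loop fails [OR]: Left steering pump lost=not, Rudder actuator lost=occurs → at least one input occurs → occurs.
NFU path unavailable [AND]: Lower tiller link lost=occurs, Inboard autopilot interface fails=occurs, North relief valve is inoperative=occurs, South feedback unit is inoperative=occurs → all inputs occur → occurs.
Starboard system unavailable [AND]: Rudder loop fails=occurs, NFU path unavailable=occurs → all inputs occur → occurs.
Ship steering unresponsive [OR]: Port system unavailable=not, Starboard system unavailable=occurs → at least one input occurs → occurs.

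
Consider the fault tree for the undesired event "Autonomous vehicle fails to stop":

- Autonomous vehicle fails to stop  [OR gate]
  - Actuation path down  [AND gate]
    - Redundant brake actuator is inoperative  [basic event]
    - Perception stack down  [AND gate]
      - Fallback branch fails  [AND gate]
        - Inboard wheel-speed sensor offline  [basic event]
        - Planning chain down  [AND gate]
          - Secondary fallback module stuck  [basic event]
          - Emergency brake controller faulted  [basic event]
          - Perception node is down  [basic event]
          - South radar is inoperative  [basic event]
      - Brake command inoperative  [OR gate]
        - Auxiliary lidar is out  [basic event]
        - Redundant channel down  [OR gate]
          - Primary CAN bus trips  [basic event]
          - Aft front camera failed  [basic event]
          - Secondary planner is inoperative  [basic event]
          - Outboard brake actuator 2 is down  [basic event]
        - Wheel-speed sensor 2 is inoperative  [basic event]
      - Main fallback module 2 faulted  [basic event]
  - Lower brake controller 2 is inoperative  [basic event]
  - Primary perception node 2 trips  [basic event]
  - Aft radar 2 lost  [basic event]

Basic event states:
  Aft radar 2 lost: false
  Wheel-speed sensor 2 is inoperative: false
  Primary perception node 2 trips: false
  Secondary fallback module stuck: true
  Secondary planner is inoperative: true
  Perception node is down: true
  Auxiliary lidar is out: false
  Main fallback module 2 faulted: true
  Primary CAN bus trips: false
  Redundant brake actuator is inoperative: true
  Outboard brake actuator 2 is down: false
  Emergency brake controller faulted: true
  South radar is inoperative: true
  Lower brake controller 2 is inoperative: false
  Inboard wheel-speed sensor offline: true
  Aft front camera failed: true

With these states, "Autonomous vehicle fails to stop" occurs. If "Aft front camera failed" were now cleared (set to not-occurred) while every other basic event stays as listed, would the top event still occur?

Counterfactual: set "Aft front camera failed" to not occurred.
Planning chain down [AND]: Secondary fallback module stuck=occurs, Emergency brake controller faulted=occurs, Perception node is down=occurs, South radar is inoperative=occurs → all inputs occur → occurs.
Fallback branch fails [AND]: Inboard wheel-speed sensor offline=occurs, Planning chain down=occurs → all inputs occur → occurs.
Redundant channel down [OR]: Primary CAN bus trips=not, Aft front camera failed=not, Secondary planner is inoperative=occurs, Outboard brake actuator 2 is down=not → at least one input occurs → occurs.
Brake command inoperative [OR]: Auxiliary lidar is out=not, Redundant channel down=occurs, Wheel-speed sensor 2 is inoperative=not → at least one input occurs → occurs.
Perception stack down [AND]: Fallback branch fails=occurs, Brake command inoperative=occurs, Main fallback module 2 faulted=occurs → all inputs occur → occurs.
Actuation path down [AND]: Redundant brake actuator is inoperative=occurs, Perception stack down=occurs → all inputs occur → occurs.
Autonomous vehicle fails to stop [OR]: Actuation path down=occurs, Lower brake controller 2 is inoperative=not, Primary perception node 2 trips=not, Aft radar 2 lost=not → at least one input occurs → occurs.

Yes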